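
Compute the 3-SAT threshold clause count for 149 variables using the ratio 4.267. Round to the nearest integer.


The 3-SAT phase transition occurs at approximately 4.267 clauses per variable.
m = 4.267 * 149 = 635.783.
Rounded to nearest integer: 636.

636


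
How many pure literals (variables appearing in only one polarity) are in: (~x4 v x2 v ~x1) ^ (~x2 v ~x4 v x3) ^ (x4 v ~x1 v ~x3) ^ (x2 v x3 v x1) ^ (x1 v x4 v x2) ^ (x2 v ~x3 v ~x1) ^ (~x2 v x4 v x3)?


A pure literal appears in only one polarity across all clauses.
No pure literals found.
Count = 0.

0


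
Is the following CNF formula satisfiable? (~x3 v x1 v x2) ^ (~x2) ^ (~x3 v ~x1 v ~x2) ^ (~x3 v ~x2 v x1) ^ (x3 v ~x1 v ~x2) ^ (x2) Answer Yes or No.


Check all 8 possible truth assignments.
Number of satisfying assignments found: 0.
The formula is unsatisfiable.

No


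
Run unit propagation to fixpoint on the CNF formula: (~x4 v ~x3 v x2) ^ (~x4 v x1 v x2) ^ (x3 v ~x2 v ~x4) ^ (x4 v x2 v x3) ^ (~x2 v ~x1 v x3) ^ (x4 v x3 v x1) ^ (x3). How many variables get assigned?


Unit propagation repeatedly assigns the literal in any unit clause, then simplifies.
Assignments in order: x3 = T.
No further unit clauses remain.
Total variables assigned = 1.

1


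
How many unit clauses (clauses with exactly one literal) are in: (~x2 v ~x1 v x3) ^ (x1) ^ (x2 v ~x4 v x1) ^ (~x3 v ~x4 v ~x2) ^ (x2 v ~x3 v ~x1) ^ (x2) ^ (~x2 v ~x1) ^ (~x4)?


A unit clause contains exactly one literal.
Unit clauses found: (x1), (x2), (~x4).
Count = 3.

3


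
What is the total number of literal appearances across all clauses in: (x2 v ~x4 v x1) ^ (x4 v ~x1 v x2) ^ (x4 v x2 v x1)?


Clause lengths: 3, 3, 3.
Sum = 3 + 3 + 3 = 9.

9


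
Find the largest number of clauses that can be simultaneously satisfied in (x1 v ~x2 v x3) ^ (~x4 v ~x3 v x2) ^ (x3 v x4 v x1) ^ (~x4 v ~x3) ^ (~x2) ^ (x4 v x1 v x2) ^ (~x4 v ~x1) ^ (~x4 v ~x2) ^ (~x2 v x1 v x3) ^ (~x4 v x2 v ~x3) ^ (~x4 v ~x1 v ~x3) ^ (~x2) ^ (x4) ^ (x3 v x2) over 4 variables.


Enumerate all 16 truth assignments.
For each, count how many of the 14 clauses are satisfied.
The formula is not fully satisfiable, so the maximum is below 14.
Maximum simultaneously satisfiable clauses = 13.

13


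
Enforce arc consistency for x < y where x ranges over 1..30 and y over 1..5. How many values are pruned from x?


For the constraint x < y, x needs a supporting value in y's domain.
x can be at most 4 (one less than y's maximum).
Valid x values from domain: 4 out of 30.
Pruned = 30 - 4 = 26.

26


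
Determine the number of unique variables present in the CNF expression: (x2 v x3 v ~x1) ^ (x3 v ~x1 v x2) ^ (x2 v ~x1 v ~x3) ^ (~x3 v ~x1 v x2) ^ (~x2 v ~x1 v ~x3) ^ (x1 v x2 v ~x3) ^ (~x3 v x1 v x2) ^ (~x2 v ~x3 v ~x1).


Identify each distinct variable in the formula.
Variables found: x1, x2, x3.
Total distinct variables = 3.

3


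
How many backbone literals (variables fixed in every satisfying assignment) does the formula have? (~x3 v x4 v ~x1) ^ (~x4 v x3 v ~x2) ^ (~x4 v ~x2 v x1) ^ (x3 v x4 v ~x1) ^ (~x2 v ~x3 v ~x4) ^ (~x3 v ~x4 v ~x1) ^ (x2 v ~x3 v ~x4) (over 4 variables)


Find all satisfying assignments: 6 model(s).
Check which variables have the same value in every model.
No variable is fixed across all models.
Backbone size = 0.

0


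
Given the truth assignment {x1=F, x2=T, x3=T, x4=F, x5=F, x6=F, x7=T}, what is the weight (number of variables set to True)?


The weight is the number of variables assigned True.
True variables: x2, x3, x7.
Weight = 3.

3


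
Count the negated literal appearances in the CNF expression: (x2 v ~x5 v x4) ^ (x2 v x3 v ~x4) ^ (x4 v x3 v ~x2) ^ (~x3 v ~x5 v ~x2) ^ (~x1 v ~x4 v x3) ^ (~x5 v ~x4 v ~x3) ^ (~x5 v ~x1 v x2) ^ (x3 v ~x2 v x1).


Scan each clause for negated literals.
Clause 1: 1 negative; Clause 2: 1 negative; Clause 3: 1 negative; Clause 4: 3 negative; Clause 5: 2 negative; Clause 6: 3 negative; Clause 7: 2 negative; Clause 8: 1 negative.
Total negative literal occurrences = 14.

14


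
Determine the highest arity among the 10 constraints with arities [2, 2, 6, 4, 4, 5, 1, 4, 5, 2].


The arities are: 2, 2, 6, 4, 4, 5, 1, 4, 5, 2.
Scan for the maximum value.
Maximum arity = 6.

6


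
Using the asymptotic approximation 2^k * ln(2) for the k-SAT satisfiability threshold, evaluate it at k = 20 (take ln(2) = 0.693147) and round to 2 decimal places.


Using the asymptotic formula: threshold ~ 2^k * ln(2).
2^20 = 1048576.
1048576 * 0.693147 = 726817.31.

726817.31


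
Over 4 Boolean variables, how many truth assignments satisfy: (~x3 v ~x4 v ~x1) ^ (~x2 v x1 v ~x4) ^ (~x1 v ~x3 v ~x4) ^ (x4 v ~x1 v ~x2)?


Enumerate all 16 truth assignments over 4 variables.
Test each against every clause.
Satisfying assignments found: 10.

10


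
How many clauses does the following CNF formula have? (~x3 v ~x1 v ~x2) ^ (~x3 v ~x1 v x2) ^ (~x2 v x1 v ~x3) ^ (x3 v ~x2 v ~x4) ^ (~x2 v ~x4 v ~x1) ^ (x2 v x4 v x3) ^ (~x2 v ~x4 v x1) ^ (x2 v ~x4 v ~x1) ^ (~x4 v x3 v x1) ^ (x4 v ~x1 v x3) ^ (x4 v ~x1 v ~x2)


Each group enclosed in parentheses joined by ^ is one clause.
Counting the conjuncts: 11 clauses.

11


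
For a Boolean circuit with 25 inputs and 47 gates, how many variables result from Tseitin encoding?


The Tseitin transformation introduces one auxiliary variable per gate.
Total variables = inputs + gates = 25 + 47 = 72.

72


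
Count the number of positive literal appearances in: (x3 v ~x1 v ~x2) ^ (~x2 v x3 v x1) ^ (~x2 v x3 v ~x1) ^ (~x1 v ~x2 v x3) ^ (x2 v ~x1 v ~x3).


Scan each clause for unnegated literals.
Clause 1: 1 positive; Clause 2: 2 positive; Clause 3: 1 positive; Clause 4: 1 positive; Clause 5: 1 positive.
Total positive literal occurrences = 6.

6


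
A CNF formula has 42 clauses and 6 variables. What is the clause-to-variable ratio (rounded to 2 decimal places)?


Clause-to-variable ratio = clauses / variables.
42 / 6 = 7.0.

7.0


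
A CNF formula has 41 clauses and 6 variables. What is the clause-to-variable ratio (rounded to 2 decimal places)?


Clause-to-variable ratio = clauses / variables.
41 / 6 = 6.83.

6.83


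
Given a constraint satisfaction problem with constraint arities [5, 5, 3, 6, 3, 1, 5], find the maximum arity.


The arities are: 5, 5, 3, 6, 3, 1, 5.
Scan for the maximum value.
Maximum arity = 6.

6


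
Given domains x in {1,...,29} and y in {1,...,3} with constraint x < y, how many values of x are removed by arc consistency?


For the constraint x < y, x needs a supporting value in y's domain.
x can be at most 2 (one less than y's maximum).
Valid x values from domain: 2 out of 29.
Pruned = 29 - 2 = 27.

27


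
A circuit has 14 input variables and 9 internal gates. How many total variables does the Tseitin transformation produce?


The Tseitin transformation introduces one auxiliary variable per gate.
Total variables = inputs + gates = 14 + 9 = 23.

23


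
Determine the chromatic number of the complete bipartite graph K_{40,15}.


K_{40,15} is bipartite by definition: the two parts are independent sets, with every edge crossing between them.
Color all vertices in one part with color 1 and all vertices in the other part with color 2.
Since the graph has at least one edge, one color does not suffice.
Chromatic number = 2.

2


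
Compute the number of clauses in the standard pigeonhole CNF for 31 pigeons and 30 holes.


The PHP encoding has two parts:
1) At-least-one-hole clauses: 31 (one per pigeon, each with 30 literals).
2) At-most-one-pigeon-per-hole clauses: 30 holes * C(31,2) = 30 * 465 = 13950.
Total clauses = 31 + 13950 = 13981.

13981


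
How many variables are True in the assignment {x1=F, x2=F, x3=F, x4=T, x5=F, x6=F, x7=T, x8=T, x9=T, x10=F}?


The weight is the number of variables assigned True.
True variables: x4, x7, x8, x9.
Weight = 4.

4


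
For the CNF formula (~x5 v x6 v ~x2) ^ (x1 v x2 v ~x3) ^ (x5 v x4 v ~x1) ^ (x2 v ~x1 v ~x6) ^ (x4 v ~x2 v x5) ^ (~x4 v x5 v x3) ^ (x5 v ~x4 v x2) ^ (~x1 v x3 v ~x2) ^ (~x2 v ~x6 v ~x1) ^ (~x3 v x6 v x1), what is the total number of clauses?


Each group enclosed in parentheses joined by ^ is one clause.
Counting the conjuncts: 10 clauses.

10


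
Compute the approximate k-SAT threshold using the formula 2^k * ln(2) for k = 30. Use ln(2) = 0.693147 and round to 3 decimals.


Using the asymptotic formula: threshold ~ 2^k * ln(2).
2^30 = 1073741824.
1073741824 * 0.693147 = 744260924.08.

744260924.08


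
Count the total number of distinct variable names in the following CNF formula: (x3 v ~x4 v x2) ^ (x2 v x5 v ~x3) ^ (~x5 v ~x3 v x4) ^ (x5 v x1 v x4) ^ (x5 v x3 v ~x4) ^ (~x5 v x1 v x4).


Identify each distinct variable in the formula.
Variables found: x1, x2, x3, x4, x5.
Total distinct variables = 5.

5


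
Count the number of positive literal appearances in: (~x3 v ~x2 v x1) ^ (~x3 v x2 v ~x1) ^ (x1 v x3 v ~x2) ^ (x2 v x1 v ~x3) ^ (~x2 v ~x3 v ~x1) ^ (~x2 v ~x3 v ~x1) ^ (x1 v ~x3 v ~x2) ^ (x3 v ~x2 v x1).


Scan each clause for unnegated literals.
Clause 1: 1 positive; Clause 2: 1 positive; Clause 3: 2 positive; Clause 4: 2 positive; Clause 5: 0 positive; Clause 6: 0 positive; Clause 7: 1 positive; Clause 8: 2 positive.
Total positive literal occurrences = 9.

9


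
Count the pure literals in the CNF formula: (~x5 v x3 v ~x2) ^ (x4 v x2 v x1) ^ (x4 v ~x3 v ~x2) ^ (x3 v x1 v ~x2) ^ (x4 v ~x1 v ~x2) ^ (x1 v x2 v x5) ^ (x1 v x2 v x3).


A pure literal appears in only one polarity across all clauses.
Pure literals: x4 (positive only).
Count = 1.

1


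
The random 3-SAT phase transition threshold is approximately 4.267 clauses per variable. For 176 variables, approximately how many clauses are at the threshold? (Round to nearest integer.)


The 3-SAT phase transition occurs at approximately 4.267 clauses per variable.
m = 4.267 * 176 = 750.992.
Rounded to nearest integer: 751.

751


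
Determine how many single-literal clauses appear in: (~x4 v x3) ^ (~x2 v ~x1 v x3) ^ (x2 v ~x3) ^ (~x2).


A unit clause contains exactly one literal.
Unit clauses found: (~x2).
Count = 1.

1


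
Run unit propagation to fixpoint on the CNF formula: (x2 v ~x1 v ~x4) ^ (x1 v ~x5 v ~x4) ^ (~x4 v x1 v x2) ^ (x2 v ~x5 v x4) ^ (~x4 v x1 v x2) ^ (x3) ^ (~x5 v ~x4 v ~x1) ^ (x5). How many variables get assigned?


Unit propagation repeatedly assigns the literal in any unit clause, then simplifies.
Assignments in order: x3 = T, x5 = T.
No further unit clauses remain.
Total variables assigned = 2.

2


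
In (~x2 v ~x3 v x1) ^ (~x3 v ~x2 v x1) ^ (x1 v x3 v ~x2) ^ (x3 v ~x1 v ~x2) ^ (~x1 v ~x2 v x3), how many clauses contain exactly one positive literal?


A definite clause has exactly one positive literal.
Clause 1: 1 positive -> definite
Clause 2: 1 positive -> definite
Clause 3: 2 positive -> not definite
Clause 4: 1 positive -> definite
Clause 5: 1 positive -> definite
Definite clause count = 4.

4


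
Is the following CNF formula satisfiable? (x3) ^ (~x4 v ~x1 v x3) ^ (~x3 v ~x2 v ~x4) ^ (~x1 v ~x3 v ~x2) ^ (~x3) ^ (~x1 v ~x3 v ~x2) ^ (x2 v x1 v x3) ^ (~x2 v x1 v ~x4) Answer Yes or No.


Check all 16 possible truth assignments.
Number of satisfying assignments found: 0.
The formula is unsatisfiable.

No


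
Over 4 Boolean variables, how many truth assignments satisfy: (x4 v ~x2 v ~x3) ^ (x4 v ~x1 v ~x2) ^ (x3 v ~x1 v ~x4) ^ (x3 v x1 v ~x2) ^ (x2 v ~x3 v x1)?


Enumerate all 16 truth assignments over 4 variables.
Test each against every clause.
Satisfying assignments found: 7.

7


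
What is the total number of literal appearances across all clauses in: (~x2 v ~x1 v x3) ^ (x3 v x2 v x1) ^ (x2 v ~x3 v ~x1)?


Clause lengths: 3, 3, 3.
Sum = 3 + 3 + 3 = 9.

9


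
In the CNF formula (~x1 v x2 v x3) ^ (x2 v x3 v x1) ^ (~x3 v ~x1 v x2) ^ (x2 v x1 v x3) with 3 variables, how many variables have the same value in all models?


Find all satisfying assignments: 5 model(s).
Check which variables have the same value in every model.
No variable is fixed across all models.
Backbone size = 0.

0


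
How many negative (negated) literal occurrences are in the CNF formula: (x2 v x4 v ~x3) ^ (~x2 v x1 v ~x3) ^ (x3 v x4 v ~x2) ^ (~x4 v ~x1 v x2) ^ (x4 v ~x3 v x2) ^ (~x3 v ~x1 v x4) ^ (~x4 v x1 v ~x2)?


Scan each clause for negated literals.
Clause 1: 1 negative; Clause 2: 2 negative; Clause 3: 1 negative; Clause 4: 2 negative; Clause 5: 1 negative; Clause 6: 2 negative; Clause 7: 2 negative.
Total negative literal occurrences = 11.

11


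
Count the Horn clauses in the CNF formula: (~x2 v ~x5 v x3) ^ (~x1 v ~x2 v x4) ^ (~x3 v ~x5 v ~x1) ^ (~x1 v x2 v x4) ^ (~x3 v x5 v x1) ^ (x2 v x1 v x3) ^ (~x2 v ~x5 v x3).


A Horn clause has at most one positive literal.
Clause 1: 1 positive lit(s) -> Horn
Clause 2: 1 positive lit(s) -> Horn
Clause 3: 0 positive lit(s) -> Horn
Clause 4: 2 positive lit(s) -> not Horn
Clause 5: 2 positive lit(s) -> not Horn
Clause 6: 3 positive lit(s) -> not Horn
Clause 7: 1 positive lit(s) -> Horn
Total Horn clauses = 4.

4


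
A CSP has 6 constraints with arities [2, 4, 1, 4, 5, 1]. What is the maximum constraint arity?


The arities are: 2, 4, 1, 4, 5, 1.
Scan for the maximum value.
Maximum arity = 5.

5


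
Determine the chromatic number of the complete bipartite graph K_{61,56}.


K_{61,56} is bipartite by definition: the two parts are independent sets, with every edge crossing between them.
Color all vertices in one part with color 1 and all vertices in the other part with color 2.
Since the graph has at least one edge, one color does not suffice.
Chromatic number = 2.

2


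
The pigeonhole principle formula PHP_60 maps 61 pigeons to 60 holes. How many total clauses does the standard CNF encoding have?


The PHP encoding has two parts:
1) At-least-one-hole clauses: 61 (one per pigeon, each with 60 literals).
2) At-most-one-pigeon-per-hole clauses: 60 holes * C(61,2) = 60 * 1830 = 109800.
Total clauses = 61 + 109800 = 109861.

109861


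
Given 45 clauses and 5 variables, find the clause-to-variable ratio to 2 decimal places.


Clause-to-variable ratio = clauses / variables.
45 / 5 = 9.0.

9.0


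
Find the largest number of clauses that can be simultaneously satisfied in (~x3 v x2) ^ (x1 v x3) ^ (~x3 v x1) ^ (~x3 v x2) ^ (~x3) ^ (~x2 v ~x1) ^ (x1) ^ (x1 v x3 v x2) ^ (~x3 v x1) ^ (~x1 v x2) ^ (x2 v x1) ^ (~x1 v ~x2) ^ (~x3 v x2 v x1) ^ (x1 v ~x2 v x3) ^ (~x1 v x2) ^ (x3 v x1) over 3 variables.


Enumerate all 8 truth assignments.
For each, count how many of the 16 clauses are satisfied.
The formula is not fully satisfiable, so the maximum is below 16.
Maximum simultaneously satisfiable clauses = 14.

14


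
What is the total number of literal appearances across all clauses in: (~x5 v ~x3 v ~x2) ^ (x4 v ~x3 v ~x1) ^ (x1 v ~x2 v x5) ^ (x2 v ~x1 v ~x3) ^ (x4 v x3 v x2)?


Clause lengths: 3, 3, 3, 3, 3.
Sum = 3 + 3 + 3 + 3 + 3 = 15.

15


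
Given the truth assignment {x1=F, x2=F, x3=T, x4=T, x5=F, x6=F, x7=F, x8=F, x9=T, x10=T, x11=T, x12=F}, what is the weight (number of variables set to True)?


The weight is the number of variables assigned True.
True variables: x3, x4, x9, x10, x11.
Weight = 5.

5


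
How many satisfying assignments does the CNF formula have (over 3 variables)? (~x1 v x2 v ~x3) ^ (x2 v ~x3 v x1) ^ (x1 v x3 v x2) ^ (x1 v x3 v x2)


Enumerate all 8 truth assignments over 3 variables.
Test each against every clause.
Satisfying assignments found: 5.

5


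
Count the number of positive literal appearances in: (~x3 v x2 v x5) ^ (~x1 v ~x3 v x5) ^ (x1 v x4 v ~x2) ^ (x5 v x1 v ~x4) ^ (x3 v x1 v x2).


Scan each clause for unnegated literals.
Clause 1: 2 positive; Clause 2: 1 positive; Clause 3: 2 positive; Clause 4: 2 positive; Clause 5: 3 positive.
Total positive literal occurrences = 10.

10


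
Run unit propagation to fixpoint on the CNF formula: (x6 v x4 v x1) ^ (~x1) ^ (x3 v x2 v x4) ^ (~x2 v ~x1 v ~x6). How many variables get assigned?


Unit propagation repeatedly assigns the literal in any unit clause, then simplifies.
Assignments in order: x1 = F.
No further unit clauses remain.
Total variables assigned = 1.

1


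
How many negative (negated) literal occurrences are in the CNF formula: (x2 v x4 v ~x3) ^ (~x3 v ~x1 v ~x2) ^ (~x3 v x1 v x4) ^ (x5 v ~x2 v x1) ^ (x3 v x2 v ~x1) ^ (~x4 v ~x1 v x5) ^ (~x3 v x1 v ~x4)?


Scan each clause for negated literals.
Clause 1: 1 negative; Clause 2: 3 negative; Clause 3: 1 negative; Clause 4: 1 negative; Clause 5: 1 negative; Clause 6: 2 negative; Clause 7: 2 negative.
Total negative literal occurrences = 11.

11


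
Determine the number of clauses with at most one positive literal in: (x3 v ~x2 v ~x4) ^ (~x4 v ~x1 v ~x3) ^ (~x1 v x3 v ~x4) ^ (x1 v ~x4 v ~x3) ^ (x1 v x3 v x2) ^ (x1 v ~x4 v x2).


A Horn clause has at most one positive literal.
Clause 1: 1 positive lit(s) -> Horn
Clause 2: 0 positive lit(s) -> Horn
Clause 3: 1 positive lit(s) -> Horn
Clause 4: 1 positive lit(s) -> Horn
Clause 5: 3 positive lit(s) -> not Horn
Clause 6: 2 positive lit(s) -> not Horn
Total Horn clauses = 4.

4


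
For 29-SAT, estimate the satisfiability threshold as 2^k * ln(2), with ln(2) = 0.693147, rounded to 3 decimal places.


Using the asymptotic formula: threshold ~ 2^k * ln(2).
2^29 = 536870912.
536870912 * 0.693147 = 372130462.04.

372130462.04


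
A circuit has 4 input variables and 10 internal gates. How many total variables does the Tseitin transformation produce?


The Tseitin transformation introduces one auxiliary variable per gate.
Total variables = inputs + gates = 4 + 10 = 14.

14


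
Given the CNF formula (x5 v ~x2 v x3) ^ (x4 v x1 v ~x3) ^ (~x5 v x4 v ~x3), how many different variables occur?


Identify each distinct variable in the formula.
Variables found: x1, x2, x3, x4, x5.
Total distinct variables = 5.

5


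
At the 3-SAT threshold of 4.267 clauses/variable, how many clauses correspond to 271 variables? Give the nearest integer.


The 3-SAT phase transition occurs at approximately 4.267 clauses per variable.
m = 4.267 * 271 = 1156.357.
Rounded to nearest integer: 1156.

1156


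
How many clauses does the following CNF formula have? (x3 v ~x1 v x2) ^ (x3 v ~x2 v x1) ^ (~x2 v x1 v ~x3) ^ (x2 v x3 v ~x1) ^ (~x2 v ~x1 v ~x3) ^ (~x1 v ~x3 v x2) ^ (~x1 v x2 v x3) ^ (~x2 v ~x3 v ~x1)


Each group enclosed in parentheses joined by ^ is one clause.
Counting the conjuncts: 8 clauses.

8


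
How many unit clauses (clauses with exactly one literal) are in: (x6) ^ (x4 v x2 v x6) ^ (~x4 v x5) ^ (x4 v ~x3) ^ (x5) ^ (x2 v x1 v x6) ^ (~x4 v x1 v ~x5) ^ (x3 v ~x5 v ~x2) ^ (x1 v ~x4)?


A unit clause contains exactly one literal.
Unit clauses found: (x6), (x5).
Count = 2.

2


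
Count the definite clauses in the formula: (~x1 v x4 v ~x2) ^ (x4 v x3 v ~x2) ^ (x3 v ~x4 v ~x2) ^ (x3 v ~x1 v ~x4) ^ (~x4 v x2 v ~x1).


A definite clause has exactly one positive literal.
Clause 1: 1 positive -> definite
Clause 2: 2 positive -> not definite
Clause 3: 1 positive -> definite
Clause 4: 1 positive -> definite
Clause 5: 1 positive -> definite
Definite clause count = 4.

4


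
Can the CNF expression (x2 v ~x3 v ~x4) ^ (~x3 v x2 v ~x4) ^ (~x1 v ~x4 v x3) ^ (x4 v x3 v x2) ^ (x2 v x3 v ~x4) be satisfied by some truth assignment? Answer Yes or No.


Check all 16 possible truth assignments.
Number of satisfying assignments found: 9.
The formula is satisfiable.

Yes


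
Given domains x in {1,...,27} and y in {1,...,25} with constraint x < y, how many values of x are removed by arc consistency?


For the constraint x < y, x needs a supporting value in y's domain.
x can be at most 24 (one less than y's maximum).
Valid x values from domain: 24 out of 27.
Pruned = 27 - 24 = 3.

3


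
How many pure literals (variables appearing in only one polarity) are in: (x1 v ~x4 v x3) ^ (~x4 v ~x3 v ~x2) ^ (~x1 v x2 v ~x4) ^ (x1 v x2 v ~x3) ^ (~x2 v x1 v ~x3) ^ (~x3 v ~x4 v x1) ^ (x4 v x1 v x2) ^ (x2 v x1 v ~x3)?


A pure literal appears in only one polarity across all clauses.
No pure literals found.
Count = 0.

0


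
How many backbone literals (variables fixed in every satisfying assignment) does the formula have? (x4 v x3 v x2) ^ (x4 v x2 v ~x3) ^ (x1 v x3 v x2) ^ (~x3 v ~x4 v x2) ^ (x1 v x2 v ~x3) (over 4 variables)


Find all satisfying assignments: 9 model(s).
Check which variables have the same value in every model.
No variable is fixed across all models.
Backbone size = 0.

0


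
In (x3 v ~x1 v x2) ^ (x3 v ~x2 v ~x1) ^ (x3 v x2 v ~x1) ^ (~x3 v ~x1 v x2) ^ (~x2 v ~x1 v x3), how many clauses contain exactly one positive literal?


A definite clause has exactly one positive literal.
Clause 1: 2 positive -> not definite
Clause 2: 1 positive -> definite
Clause 3: 2 positive -> not definite
Clause 4: 1 positive -> definite
Clause 5: 1 positive -> definite
Definite clause count = 3.

3


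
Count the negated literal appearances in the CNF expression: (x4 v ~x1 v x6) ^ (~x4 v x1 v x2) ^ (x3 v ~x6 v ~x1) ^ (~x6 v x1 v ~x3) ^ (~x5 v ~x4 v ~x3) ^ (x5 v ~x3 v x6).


Scan each clause for negated literals.
Clause 1: 1 negative; Clause 2: 1 negative; Clause 3: 2 negative; Clause 4: 2 negative; Clause 5: 3 negative; Clause 6: 1 negative.
Total negative literal occurrences = 10.

10


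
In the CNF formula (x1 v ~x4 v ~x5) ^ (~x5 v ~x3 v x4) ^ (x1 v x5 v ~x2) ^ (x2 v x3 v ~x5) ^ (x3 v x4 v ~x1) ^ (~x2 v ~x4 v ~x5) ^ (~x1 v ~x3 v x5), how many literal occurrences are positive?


Scan each clause for unnegated literals.
Clause 1: 1 positive; Clause 2: 1 positive; Clause 3: 2 positive; Clause 4: 2 positive; Clause 5: 2 positive; Clause 6: 0 positive; Clause 7: 1 positive.
Total positive literal occurrences = 9.

9


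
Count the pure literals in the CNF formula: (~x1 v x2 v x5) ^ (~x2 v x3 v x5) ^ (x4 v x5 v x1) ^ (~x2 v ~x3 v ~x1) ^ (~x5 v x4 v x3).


A pure literal appears in only one polarity across all clauses.
Pure literals: x4 (positive only).
Count = 1.

1


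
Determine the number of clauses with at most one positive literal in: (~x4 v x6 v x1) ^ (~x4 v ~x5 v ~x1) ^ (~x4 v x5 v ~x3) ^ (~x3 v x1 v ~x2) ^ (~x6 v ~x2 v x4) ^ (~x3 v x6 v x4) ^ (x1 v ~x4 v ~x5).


A Horn clause has at most one positive literal.
Clause 1: 2 positive lit(s) -> not Horn
Clause 2: 0 positive lit(s) -> Horn
Clause 3: 1 positive lit(s) -> Horn
Clause 4: 1 positive lit(s) -> Horn
Clause 5: 1 positive lit(s) -> Horn
Clause 6: 2 positive lit(s) -> not Horn
Clause 7: 1 positive lit(s) -> Horn
Total Horn clauses = 5.

5


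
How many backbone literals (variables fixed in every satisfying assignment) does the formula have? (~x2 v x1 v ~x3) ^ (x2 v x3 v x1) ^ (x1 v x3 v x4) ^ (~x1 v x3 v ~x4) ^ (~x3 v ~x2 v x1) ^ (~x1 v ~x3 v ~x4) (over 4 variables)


Find all satisfying assignments: 7 model(s).
Check which variables have the same value in every model.
No variable is fixed across all models.
Backbone size = 0.

0


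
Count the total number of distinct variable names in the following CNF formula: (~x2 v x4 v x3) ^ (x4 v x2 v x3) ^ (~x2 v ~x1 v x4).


Identify each distinct variable in the formula.
Variables found: x1, x2, x3, x4.
Total distinct variables = 4.

4


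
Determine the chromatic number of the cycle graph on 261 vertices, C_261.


An odd cycle cannot be 2-colored: alternating two colors around the cycle returns to the start with a conflict.
Since 261 is odd, three colors are required (and three suffice).
Chromatic number = 3.

3


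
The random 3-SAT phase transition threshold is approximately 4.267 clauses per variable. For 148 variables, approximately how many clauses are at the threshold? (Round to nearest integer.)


The 3-SAT phase transition occurs at approximately 4.267 clauses per variable.
m = 4.267 * 148 = 631.516.
Rounded to nearest integer: 632.

632


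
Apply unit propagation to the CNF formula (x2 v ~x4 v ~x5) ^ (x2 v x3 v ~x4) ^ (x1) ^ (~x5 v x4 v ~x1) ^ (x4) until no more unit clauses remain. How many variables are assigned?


Unit propagation repeatedly assigns the literal in any unit clause, then simplifies.
Assignments in order: x1 = T, x4 = T.
No further unit clauses remain.
Total variables assigned = 2.

2


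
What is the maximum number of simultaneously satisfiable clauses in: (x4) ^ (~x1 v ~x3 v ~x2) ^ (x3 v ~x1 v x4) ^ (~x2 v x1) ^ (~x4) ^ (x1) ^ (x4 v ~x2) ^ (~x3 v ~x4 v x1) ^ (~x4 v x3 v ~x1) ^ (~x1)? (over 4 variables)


Enumerate all 16 truth assignments.
For each, count how many of the 10 clauses are satisfied.
The formula is not fully satisfiable, so the maximum is below 10.
Maximum simultaneously satisfiable clauses = 8.

8


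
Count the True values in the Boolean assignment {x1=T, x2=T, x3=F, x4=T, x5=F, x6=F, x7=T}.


The weight is the number of variables assigned True.
True variables: x1, x2, x4, x7.
Weight = 4.

4


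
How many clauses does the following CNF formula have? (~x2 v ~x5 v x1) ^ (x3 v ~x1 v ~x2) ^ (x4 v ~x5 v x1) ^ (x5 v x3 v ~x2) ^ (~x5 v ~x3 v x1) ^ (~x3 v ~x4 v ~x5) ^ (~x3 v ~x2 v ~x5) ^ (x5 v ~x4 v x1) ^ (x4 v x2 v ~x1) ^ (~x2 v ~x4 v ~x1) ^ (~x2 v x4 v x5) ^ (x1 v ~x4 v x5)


Each group enclosed in parentheses joined by ^ is one clause.
Counting the conjuncts: 12 clauses.

12


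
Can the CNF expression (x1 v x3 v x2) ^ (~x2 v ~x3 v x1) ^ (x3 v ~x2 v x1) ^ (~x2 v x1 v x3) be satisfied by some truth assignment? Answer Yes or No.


Check all 8 possible truth assignments.
Number of satisfying assignments found: 5.
The formula is satisfiable.

Yes


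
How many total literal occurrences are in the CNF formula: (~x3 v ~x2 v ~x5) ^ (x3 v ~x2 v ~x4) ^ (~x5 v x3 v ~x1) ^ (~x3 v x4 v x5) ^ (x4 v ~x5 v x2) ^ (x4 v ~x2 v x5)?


Clause lengths: 3, 3, 3, 3, 3, 3.
Sum = 3 + 3 + 3 + 3 + 3 + 3 = 18.

18


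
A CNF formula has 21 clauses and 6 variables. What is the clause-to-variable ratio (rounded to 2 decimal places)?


Clause-to-variable ratio = clauses / variables.
21 / 6 = 3.5.

3.5


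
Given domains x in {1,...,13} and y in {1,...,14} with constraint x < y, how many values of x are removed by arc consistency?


For the constraint x < y, x needs a supporting value in y's domain.
x can be at most 13 (one less than y's maximum).
Valid x values from domain: 13 out of 13.
Pruned = 13 - 13 = 0.

0


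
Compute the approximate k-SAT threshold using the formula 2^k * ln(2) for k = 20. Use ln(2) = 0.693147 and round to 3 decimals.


Using the asymptotic formula: threshold ~ 2^k * ln(2).
2^20 = 1048576.
1048576 * 0.693147 = 726817.309.

726817.309


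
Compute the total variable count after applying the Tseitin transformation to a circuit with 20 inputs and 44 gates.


The Tseitin transformation introduces one auxiliary variable per gate.
Total variables = inputs + gates = 20 + 44 = 64.

64


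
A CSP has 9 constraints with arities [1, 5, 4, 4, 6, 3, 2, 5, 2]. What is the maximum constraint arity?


The arities are: 1, 5, 4, 4, 6, 3, 2, 5, 2.
Scan for the maximum value.
Maximum arity = 6.

6


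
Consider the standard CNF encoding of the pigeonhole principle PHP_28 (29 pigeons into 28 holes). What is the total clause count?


The PHP encoding has two parts:
1) At-least-one-hole clauses: 29 (one per pigeon, each with 28 literals).
2) At-most-one-pigeon-per-hole clauses: 28 holes * C(29,2) = 28 * 406 = 11368.
Total clauses = 29 + 11368 = 11397.

11397


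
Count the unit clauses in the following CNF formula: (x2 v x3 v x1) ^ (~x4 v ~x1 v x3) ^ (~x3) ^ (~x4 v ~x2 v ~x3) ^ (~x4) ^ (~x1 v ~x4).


A unit clause contains exactly one literal.
Unit clauses found: (~x3), (~x4).
Count = 2.

2


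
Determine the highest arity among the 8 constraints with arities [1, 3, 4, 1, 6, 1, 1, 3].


The arities are: 1, 3, 4, 1, 6, 1, 1, 3.
Scan for the maximum value.
Maximum arity = 6.

6


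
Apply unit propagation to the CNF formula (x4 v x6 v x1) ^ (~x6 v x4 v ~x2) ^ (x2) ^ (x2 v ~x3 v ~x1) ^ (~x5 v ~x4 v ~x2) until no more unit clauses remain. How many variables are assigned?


Unit propagation repeatedly assigns the literal in any unit clause, then simplifies.
Assignments in order: x2 = T.
No further unit clauses remain.
Total variables assigned = 1.

1


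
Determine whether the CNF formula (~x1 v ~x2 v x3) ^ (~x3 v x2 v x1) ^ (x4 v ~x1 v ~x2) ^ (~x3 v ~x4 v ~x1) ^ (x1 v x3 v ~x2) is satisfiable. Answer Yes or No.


Check all 16 possible truth assignments.
Number of satisfying assignments found: 7.
The formula is satisfiable.

Yes


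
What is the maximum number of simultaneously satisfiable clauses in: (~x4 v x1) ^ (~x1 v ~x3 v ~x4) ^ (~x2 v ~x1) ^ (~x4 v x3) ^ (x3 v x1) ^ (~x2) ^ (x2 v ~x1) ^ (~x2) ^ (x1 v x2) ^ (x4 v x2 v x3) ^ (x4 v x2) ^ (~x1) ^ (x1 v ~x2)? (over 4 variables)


Enumerate all 16 truth assignments.
For each, count how many of the 13 clauses are satisfied.
The formula is not fully satisfiable, so the maximum is below 13.
Maximum simultaneously satisfiable clauses = 11.

11


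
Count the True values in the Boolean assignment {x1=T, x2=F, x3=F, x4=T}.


The weight is the number of variables assigned True.
True variables: x1, x4.
Weight = 2.

2


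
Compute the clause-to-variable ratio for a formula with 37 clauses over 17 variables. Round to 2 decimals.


Clause-to-variable ratio = clauses / variables.
37 / 17 = 2.18.

2.18


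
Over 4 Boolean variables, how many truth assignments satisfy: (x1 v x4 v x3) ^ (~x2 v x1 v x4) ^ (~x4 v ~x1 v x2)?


Enumerate all 16 truth assignments over 4 variables.
Test each against every clause.
Satisfying assignments found: 11.

11


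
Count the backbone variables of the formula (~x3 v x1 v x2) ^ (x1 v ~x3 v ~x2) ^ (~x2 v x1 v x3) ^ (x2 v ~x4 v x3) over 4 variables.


Find all satisfying assignments: 8 model(s).
Check which variables have the same value in every model.
No variable is fixed across all models.
Backbone size = 0.

0


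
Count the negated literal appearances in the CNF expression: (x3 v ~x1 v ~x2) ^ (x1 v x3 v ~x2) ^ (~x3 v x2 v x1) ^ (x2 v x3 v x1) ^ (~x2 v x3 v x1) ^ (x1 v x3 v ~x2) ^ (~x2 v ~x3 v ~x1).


Scan each clause for negated literals.
Clause 1: 2 negative; Clause 2: 1 negative; Clause 3: 1 negative; Clause 4: 0 negative; Clause 5: 1 negative; Clause 6: 1 negative; Clause 7: 3 negative.
Total negative literal occurrences = 9.

9


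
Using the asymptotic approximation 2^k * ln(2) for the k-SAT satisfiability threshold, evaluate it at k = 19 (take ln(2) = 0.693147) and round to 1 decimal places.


Using the asymptotic formula: threshold ~ 2^k * ln(2).
2^19 = 524288.
524288 * 0.693147 = 363408.7.

363408.7


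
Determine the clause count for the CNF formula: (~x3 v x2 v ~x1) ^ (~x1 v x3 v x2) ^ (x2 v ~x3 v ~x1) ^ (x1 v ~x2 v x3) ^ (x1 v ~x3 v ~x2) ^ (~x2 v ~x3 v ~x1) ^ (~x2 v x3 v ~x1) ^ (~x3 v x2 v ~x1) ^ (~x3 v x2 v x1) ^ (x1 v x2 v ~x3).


Each group enclosed in parentheses joined by ^ is one clause.
Counting the conjuncts: 10 clauses.

10


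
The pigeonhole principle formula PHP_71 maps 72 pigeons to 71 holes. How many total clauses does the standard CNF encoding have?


The PHP encoding has two parts:
1) At-least-one-hole clauses: 72 (one per pigeon, each with 71 literals).
2) At-most-one-pigeon-per-hole clauses: 71 holes * C(72,2) = 71 * 2556 = 181476.
Total clauses = 72 + 181476 = 181548.

181548


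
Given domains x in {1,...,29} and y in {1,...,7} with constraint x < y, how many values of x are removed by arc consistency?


For the constraint x < y, x needs a supporting value in y's domain.
x can be at most 6 (one less than y's maximum).
Valid x values from domain: 6 out of 29.
Pruned = 29 - 6 = 23.

23


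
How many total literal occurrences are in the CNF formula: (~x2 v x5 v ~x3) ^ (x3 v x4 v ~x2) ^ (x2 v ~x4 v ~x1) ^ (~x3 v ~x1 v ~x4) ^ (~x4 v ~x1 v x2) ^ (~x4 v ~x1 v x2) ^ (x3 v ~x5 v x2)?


Clause lengths: 3, 3, 3, 3, 3, 3, 3.
Sum = 3 + 3 + 3 + 3 + 3 + 3 + 3 = 21.

21


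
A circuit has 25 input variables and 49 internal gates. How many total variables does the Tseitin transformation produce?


The Tseitin transformation introduces one auxiliary variable per gate.
Total variables = inputs + gates = 25 + 49 = 74.

74


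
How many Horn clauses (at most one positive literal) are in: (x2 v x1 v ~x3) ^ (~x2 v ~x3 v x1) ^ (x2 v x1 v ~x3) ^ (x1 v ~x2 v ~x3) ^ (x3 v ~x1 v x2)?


A Horn clause has at most one positive literal.
Clause 1: 2 positive lit(s) -> not Horn
Clause 2: 1 positive lit(s) -> Horn
Clause 3: 2 positive lit(s) -> not Horn
Clause 4: 1 positive lit(s) -> Horn
Clause 5: 2 positive lit(s) -> not Horn
Total Horn clauses = 2.

2


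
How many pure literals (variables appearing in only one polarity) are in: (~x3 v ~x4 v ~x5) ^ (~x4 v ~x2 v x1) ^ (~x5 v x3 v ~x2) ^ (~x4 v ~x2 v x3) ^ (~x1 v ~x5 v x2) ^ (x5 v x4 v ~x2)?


A pure literal appears in only one polarity across all clauses.
No pure literals found.
Count = 0.

0


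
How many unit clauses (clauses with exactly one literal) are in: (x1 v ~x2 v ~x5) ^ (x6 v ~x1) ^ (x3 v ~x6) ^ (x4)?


A unit clause contains exactly one literal.
Unit clauses found: (x4).
Count = 1.

1


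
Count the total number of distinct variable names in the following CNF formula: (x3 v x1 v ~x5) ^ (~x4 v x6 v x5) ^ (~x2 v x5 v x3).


Identify each distinct variable in the formula.
Variables found: x1, x2, x3, x4, x5, x6.
Total distinct variables = 6.

6


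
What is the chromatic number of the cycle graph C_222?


A cycle on an even number of vertices is bipartite: alternate two colors around the cycle.
Since 222 is even, two colors suffice, and at least two are needed because the graph has edges.
Chromatic number = 2.

2


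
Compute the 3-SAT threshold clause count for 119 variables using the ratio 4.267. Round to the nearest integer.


The 3-SAT phase transition occurs at approximately 4.267 clauses per variable.
m = 4.267 * 119 = 507.773.
Rounded to nearest integer: 508.

508


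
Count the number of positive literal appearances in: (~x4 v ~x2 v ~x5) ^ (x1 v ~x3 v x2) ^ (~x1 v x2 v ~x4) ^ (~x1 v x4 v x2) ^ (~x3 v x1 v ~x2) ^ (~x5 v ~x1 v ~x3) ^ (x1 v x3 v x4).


Scan each clause for unnegated literals.
Clause 1: 0 positive; Clause 2: 2 positive; Clause 3: 1 positive; Clause 4: 2 positive; Clause 5: 1 positive; Clause 6: 0 positive; Clause 7: 3 positive.
Total positive literal occurrences = 9.

9


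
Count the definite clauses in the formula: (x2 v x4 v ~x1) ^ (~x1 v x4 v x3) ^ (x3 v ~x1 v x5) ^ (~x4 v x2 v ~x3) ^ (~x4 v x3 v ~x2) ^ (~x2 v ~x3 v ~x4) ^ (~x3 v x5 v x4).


A definite clause has exactly one positive literal.
Clause 1: 2 positive -> not definite
Clause 2: 2 positive -> not definite
Clause 3: 2 positive -> not definite
Clause 4: 1 positive -> definite
Clause 5: 1 positive -> definite
Clause 6: 0 positive -> not definite
Clause 7: 2 positive -> not definite
Definite clause count = 2.

2


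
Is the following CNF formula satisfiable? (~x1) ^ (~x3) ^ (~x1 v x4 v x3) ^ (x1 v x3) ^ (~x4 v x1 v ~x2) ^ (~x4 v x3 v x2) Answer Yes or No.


Check all 16 possible truth assignments.
Number of satisfying assignments found: 0.
The formula is unsatisfiable.

No


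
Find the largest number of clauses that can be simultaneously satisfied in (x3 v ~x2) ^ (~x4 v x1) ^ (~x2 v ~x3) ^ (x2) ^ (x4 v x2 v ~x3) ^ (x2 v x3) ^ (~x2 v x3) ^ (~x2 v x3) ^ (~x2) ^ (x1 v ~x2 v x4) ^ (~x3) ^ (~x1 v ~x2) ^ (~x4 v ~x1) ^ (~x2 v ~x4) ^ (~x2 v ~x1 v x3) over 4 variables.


Enumerate all 16 truth assignments.
For each, count how many of the 15 clauses are satisfied.
The formula is not fully satisfiable, so the maximum is below 15.
Maximum simultaneously satisfiable clauses = 13.

13


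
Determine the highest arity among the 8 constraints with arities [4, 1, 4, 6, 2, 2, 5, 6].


The arities are: 4, 1, 4, 6, 2, 2, 5, 6.
Scan for the maximum value.
Maximum arity = 6.

6


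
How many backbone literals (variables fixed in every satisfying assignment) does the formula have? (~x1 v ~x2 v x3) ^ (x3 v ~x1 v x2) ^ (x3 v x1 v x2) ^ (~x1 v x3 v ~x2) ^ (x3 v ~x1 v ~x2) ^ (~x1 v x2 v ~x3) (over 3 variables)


Find all satisfying assignments: 4 model(s).
Check which variables have the same value in every model.
No variable is fixed across all models.
Backbone size = 0.

0


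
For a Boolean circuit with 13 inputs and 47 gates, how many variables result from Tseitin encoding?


The Tseitin transformation introduces one auxiliary variable per gate.
Total variables = inputs + gates = 13 + 47 = 60.

60


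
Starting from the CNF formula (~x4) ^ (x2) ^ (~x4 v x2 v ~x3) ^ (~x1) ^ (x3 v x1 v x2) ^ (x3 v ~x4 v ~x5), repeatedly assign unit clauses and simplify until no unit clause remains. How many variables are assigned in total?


Unit propagation repeatedly assigns the literal in any unit clause, then simplifies.
Assignments in order: x4 = F, x2 = T, x1 = F.
No further unit clauses remain.
Total variables assigned = 3.

3


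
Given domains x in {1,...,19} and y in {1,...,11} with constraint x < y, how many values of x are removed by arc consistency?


For the constraint x < y, x needs a supporting value in y's domain.
x can be at most 10 (one less than y's maximum).
Valid x values from domain: 10 out of 19.
Pruned = 19 - 10 = 9.

9


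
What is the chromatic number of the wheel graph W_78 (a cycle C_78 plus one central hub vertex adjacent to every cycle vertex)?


W_78 consists of the cycle C_78 together with a hub vertex adjacent to every cycle vertex.
The cycle C_78 needs 2 colors (even cycle -> 2).
The hub is adjacent to every cycle vertex, so it must receive a new color distinct from all of them.
Chromatic number = 2 + 1 = 3.

3


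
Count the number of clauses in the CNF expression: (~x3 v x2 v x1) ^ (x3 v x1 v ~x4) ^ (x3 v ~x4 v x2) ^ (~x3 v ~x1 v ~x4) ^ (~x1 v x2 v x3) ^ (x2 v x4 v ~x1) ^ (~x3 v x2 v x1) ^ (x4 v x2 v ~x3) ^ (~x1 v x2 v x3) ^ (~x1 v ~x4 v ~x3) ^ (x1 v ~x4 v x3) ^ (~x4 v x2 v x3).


Each group enclosed in parentheses joined by ^ is one clause.
Counting the conjuncts: 12 clauses.

12


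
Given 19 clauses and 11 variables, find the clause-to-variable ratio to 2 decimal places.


Clause-to-variable ratio = clauses / variables.
19 / 11 = 1.73.

1.73


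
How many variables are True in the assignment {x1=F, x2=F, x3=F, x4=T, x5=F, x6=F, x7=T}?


The weight is the number of variables assigned True.
True variables: x4, x7.
Weight = 2.

2


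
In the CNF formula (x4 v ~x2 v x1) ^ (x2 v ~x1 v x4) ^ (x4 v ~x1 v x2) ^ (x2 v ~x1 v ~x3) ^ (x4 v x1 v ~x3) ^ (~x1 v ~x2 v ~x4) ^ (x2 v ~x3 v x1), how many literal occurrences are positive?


Scan each clause for unnegated literals.
Clause 1: 2 positive; Clause 2: 2 positive; Clause 3: 2 positive; Clause 4: 1 positive; Clause 5: 2 positive; Clause 6: 0 positive; Clause 7: 2 positive.
Total positive literal occurrences = 11.

11


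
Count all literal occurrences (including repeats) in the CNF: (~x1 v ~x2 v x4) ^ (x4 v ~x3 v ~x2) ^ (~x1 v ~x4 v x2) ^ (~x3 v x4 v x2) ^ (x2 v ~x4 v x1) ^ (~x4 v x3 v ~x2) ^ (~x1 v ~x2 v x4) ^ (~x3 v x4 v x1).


Clause lengths: 3, 3, 3, 3, 3, 3, 3, 3.
Sum = 3 + 3 + 3 + 3 + 3 + 3 + 3 + 3 = 24.

24


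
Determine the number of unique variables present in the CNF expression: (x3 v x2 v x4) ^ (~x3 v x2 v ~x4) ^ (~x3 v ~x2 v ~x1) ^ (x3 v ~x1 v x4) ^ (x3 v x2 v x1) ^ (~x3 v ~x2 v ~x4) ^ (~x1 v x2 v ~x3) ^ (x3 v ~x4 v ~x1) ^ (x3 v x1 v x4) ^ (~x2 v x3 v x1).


Identify each distinct variable in the formula.
Variables found: x1, x2, x3, x4.
Total distinct variables = 4.

4


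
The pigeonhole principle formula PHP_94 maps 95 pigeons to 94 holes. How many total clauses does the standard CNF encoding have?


The PHP encoding has two parts:
1) At-least-one-hole clauses: 95 (one per pigeon, each with 94 literals).
2) At-most-one-pigeon-per-hole clauses: 94 holes * C(95,2) = 94 * 4465 = 419710.
Total clauses = 95 + 419710 = 419805.

419805
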